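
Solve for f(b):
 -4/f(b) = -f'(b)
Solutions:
 f(b) = -sqrt(C1 + 8*b)
 f(b) = sqrt(C1 + 8*b)


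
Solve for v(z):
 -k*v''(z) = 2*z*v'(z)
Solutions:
 v(z) = C1 + C2*sqrt(k)*erf(z*sqrt(1/k))


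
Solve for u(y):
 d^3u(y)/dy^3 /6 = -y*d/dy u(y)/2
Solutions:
 u(y) = C1 + Integral(C2*airyai(-3^(1/3)*y) + C3*airybi(-3^(1/3)*y), y)


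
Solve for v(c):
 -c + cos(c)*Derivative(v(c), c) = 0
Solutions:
 v(c) = C1 + Integral(c/cos(c), c)


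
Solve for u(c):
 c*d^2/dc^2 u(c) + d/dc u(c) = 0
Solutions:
 u(c) = C1 + C2*log(c)


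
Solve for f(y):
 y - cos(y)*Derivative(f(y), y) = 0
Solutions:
 f(y) = C1 + Integral(y/cos(y), y)


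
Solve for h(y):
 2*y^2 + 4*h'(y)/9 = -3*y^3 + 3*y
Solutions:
 h(y) = C1 - 27*y^4/16 - 3*y^3/2 + 27*y^2/8


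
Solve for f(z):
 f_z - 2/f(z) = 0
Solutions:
 f(z) = -sqrt(C1 + 4*z)
 f(z) = sqrt(C1 + 4*z)


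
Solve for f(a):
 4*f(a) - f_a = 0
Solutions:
 f(a) = C1*exp(4*a)


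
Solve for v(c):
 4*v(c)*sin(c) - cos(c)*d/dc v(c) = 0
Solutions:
 v(c) = C1/cos(c)^4


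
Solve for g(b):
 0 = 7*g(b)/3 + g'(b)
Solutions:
 g(b) = C1*exp(-7*b/3)


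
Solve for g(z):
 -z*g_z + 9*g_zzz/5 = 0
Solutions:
 g(z) = C1 + Integral(C2*airyai(15^(1/3)*z/3) + C3*airybi(15^(1/3)*z/3), z)


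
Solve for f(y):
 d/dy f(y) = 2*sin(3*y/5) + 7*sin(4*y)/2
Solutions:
 f(y) = C1 - 10*cos(3*y/5)/3 - 7*cos(4*y)/8


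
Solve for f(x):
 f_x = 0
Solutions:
 f(x) = C1


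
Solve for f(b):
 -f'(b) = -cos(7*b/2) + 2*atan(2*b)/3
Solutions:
 f(b) = C1 - 2*b*atan(2*b)/3 + log(4*b^2 + 1)/6 + 2*sin(7*b/2)/7


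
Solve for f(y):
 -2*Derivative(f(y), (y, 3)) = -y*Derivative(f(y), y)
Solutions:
 f(y) = C1 + Integral(C2*airyai(2^(2/3)*y/2) + C3*airybi(2^(2/3)*y/2), y)


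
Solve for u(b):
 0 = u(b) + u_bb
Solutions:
 u(b) = C1*sin(b) + C2*cos(b)


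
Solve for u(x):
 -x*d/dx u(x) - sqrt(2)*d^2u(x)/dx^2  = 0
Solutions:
 u(x) = C1 + C2*erf(2^(1/4)*x/2)


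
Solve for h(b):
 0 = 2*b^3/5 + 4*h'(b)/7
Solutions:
 h(b) = C1 - 7*b^4/40


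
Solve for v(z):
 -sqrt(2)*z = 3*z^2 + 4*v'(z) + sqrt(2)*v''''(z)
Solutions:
 v(z) = C1 + C4*exp(-sqrt(2)*z) - z^3/4 - sqrt(2)*z^2/8 + (C2*sin(sqrt(6)*z/2) + C3*cos(sqrt(6)*z/2))*exp(sqrt(2)*z/2)


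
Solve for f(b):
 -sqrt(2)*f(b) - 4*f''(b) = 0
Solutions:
 f(b) = C1*sin(2^(1/4)*b/2) + C2*cos(2^(1/4)*b/2)


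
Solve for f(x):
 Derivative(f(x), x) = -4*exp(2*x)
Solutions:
 f(x) = C1 - 2*exp(2*x)


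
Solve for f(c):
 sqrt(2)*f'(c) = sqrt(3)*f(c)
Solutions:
 f(c) = C1*exp(sqrt(6)*c/2)


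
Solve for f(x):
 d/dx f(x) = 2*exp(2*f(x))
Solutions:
 f(x) = log(-sqrt(-1/(C1 + 2*x))) - log(2)/2
 f(x) = log(-1/(C1 + 2*x))/2 - log(2)/2


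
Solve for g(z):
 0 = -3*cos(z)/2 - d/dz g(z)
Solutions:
 g(z) = C1 - 3*sin(z)/2


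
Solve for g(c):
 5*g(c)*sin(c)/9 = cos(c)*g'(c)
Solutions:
 g(c) = C1/cos(c)^(5/9)


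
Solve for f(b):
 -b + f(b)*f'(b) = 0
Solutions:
 f(b) = -sqrt(C1 + b^2)
 f(b) = sqrt(C1 + b^2)


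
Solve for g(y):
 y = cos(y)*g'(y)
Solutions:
 g(y) = C1 + Integral(y/cos(y), y)


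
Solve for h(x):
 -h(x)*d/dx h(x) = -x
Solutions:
 h(x) = -sqrt(C1 + x^2)
 h(x) = sqrt(C1 + x^2)


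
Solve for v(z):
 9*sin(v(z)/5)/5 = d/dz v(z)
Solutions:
 -9*z/5 + 5*log(cos(v(z)/5) - 1)/2 - 5*log(cos(v(z)/5) + 1)/2 = C1


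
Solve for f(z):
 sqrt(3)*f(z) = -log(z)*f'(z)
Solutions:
 f(z) = C1*exp(-sqrt(3)*li(z))


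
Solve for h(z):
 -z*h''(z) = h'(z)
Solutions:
 h(z) = C1 + C2*log(z)


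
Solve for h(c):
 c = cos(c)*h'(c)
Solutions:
 h(c) = C1 + Integral(c/cos(c), c)


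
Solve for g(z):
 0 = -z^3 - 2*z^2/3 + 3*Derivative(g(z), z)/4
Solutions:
 g(z) = C1 + z^4/3 + 8*z^3/27


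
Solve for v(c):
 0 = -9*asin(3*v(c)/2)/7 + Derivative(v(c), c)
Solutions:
 Integral(1/asin(3*_y/2), (_y, v(c))) = C1 + 9*c/7


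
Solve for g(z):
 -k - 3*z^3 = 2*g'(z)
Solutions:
 g(z) = C1 - k*z/2 - 3*z^4/8


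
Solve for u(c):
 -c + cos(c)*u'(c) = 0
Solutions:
 u(c) = C1 + Integral(c/cos(c), c)


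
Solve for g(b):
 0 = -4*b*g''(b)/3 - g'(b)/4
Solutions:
 g(b) = C1 + C2*b^(13/16)


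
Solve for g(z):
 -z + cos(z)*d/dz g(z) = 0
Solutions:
 g(z) = C1 + Integral(z/cos(z), z)


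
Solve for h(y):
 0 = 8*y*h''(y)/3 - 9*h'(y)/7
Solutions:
 h(y) = C1 + C2*y^(83/56)


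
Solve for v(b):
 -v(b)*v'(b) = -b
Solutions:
 v(b) = -sqrt(C1 + b^2)
 v(b) = sqrt(C1 + b^2)


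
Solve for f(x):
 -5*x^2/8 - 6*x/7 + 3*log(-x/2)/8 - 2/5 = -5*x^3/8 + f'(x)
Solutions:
 f(x) = C1 + 5*x^4/32 - 5*x^3/24 - 3*x^2/7 + 3*x*log(-x)/8 + x*(-31 - 15*log(2))/40


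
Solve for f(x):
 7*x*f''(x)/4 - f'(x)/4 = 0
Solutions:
 f(x) = C1 + C2*x^(8/7)


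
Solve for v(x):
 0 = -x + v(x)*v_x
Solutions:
 v(x) = -sqrt(C1 + x^2)
 v(x) = sqrt(C1 + x^2)


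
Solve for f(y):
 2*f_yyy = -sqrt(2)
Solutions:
 f(y) = C1 + C2*y + C3*y^2 - sqrt(2)*y^3/12


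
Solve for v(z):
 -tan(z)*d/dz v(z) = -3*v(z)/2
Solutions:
 v(z) = C1*sin(z)^(3/2)


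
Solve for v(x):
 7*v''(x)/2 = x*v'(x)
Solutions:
 v(x) = C1 + C2*erfi(sqrt(7)*x/7)


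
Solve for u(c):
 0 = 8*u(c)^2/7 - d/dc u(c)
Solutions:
 u(c) = -7/(C1 + 8*c)


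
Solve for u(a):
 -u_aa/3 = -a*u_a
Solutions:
 u(a) = C1 + C2*erfi(sqrt(6)*a/2)


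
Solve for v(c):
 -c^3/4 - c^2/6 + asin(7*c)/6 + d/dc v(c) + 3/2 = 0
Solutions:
 v(c) = C1 + c^4/16 + c^3/18 - c*asin(7*c)/6 - 3*c/2 - sqrt(1 - 49*c^2)/42


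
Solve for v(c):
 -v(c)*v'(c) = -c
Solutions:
 v(c) = -sqrt(C1 + c^2)
 v(c) = sqrt(C1 + c^2)


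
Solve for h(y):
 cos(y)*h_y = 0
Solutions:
 h(y) = C1


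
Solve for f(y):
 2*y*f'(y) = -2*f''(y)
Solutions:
 f(y) = C1 + C2*erf(sqrt(2)*y/2)


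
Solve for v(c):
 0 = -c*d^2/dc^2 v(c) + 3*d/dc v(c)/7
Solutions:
 v(c) = C1 + C2*c^(10/7)


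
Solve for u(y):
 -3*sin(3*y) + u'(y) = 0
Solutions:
 u(y) = C1 - cos(3*y)


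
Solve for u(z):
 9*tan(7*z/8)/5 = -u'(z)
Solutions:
 u(z) = C1 + 72*log(cos(7*z/8))/35


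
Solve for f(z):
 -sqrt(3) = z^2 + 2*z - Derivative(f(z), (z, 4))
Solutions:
 f(z) = C1 + C2*z + C3*z^2 + C4*z^3 + z^6/360 + z^5/60 + sqrt(3)*z^4/24


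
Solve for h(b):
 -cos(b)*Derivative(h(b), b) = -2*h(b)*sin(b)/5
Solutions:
 h(b) = C1/cos(b)^(2/5)


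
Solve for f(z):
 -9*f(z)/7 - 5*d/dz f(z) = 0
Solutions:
 f(z) = C1*exp(-9*z/35)


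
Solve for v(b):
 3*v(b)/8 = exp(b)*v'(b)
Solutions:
 v(b) = C1*exp(-3*exp(-b)/8)


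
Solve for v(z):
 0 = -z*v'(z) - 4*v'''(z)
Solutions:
 v(z) = C1 + Integral(C2*airyai(-2^(1/3)*z/2) + C3*airybi(-2^(1/3)*z/2), z)


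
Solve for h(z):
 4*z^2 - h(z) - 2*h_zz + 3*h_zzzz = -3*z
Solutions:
 h(z) = C1*exp(-z) + C2*exp(z) + C3*sin(sqrt(3)*z/3) + C4*cos(sqrt(3)*z/3) + 4*z^2 + 3*z - 16


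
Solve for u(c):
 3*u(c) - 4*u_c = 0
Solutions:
 u(c) = C1*exp(3*c/4)


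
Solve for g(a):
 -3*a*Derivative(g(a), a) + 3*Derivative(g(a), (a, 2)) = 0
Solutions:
 g(a) = C1 + C2*erfi(sqrt(2)*a/2)


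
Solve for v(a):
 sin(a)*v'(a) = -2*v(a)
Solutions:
 v(a) = C1*(cos(a) + 1)/(cos(a) - 1)


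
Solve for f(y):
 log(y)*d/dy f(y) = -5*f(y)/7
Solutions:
 f(y) = C1*exp(-5*li(y)/7)


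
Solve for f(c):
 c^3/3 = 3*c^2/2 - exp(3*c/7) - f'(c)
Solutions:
 f(c) = C1 - c^4/12 + c^3/2 - 7*exp(3*c/7)/3


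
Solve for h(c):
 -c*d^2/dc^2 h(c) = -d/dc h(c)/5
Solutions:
 h(c) = C1 + C2*c^(6/5)


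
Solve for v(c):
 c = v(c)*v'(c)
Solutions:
 v(c) = -sqrt(C1 + c^2)
 v(c) = sqrt(C1 + c^2)


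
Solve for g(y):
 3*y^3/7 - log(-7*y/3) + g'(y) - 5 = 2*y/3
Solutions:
 g(y) = C1 - 3*y^4/28 + y^2/3 + y*log(-y) + y*(-log(3) + log(7) + 4)


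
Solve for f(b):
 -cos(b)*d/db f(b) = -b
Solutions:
 f(b) = C1 + Integral(b/cos(b), b)


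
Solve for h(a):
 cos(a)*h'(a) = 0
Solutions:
 h(a) = C1


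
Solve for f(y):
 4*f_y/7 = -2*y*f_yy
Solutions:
 f(y) = C1 + C2*y^(5/7)


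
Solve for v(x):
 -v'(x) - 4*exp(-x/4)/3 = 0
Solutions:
 v(x) = C1 + 16*exp(-x/4)/3


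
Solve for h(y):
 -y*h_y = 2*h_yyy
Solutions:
 h(y) = C1 + Integral(C2*airyai(-2^(2/3)*y/2) + C3*airybi(-2^(2/3)*y/2), y)


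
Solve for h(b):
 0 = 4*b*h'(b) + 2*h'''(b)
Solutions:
 h(b) = C1 + Integral(C2*airyai(-2^(1/3)*b) + C3*airybi(-2^(1/3)*b), b)


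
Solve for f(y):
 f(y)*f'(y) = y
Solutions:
 f(y) = -sqrt(C1 + y^2)
 f(y) = sqrt(C1 + y^2)


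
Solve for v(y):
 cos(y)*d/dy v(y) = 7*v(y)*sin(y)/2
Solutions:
 v(y) = C1/cos(y)^(7/2)


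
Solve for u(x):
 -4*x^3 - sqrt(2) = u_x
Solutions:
 u(x) = C1 - x^4 - sqrt(2)*x


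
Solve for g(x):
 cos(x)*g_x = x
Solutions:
 g(x) = C1 + Integral(x/cos(x), x)


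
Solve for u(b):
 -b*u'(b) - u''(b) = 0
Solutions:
 u(b) = C1 + C2*erf(sqrt(2)*b/2)


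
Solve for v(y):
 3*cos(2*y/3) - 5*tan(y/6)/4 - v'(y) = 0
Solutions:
 v(y) = C1 + 15*log(cos(y/6))/2 + 9*sin(2*y/3)/2


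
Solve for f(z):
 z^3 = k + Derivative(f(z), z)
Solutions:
 f(z) = C1 - k*z + z^4/4


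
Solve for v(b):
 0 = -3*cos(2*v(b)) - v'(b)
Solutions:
 v(b) = -asin((C1 + exp(12*b))/(C1 - exp(12*b)))/2 + pi/2
 v(b) = asin((C1 + exp(12*b))/(C1 - exp(12*b)))/2


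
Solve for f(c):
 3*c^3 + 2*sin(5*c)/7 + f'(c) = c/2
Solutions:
 f(c) = C1 - 3*c^4/4 + c^2/4 + 2*cos(5*c)/35


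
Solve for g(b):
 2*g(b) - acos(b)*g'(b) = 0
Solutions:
 g(b) = C1*exp(2*Integral(1/acos(b), b))


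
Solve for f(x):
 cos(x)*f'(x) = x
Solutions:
 f(x) = C1 + Integral(x/cos(x), x)


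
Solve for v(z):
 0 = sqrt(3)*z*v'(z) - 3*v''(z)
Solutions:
 v(z) = C1 + C2*erfi(sqrt(2)*3^(3/4)*z/6)


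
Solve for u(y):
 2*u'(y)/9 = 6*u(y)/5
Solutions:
 u(y) = C1*exp(27*y/5)


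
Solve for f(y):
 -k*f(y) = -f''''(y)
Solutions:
 f(y) = C1*exp(-k^(1/4)*y) + C2*exp(k^(1/4)*y) + C3*exp(-I*k^(1/4)*y) + C4*exp(I*k^(1/4)*y)


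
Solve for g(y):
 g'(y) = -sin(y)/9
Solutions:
 g(y) = C1 + cos(y)/9


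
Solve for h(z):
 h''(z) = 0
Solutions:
 h(z) = C1 + C2*z


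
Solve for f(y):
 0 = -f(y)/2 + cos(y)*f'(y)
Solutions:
 f(y) = C1*(sin(y) + 1)^(1/4)/(sin(y) - 1)^(1/4)


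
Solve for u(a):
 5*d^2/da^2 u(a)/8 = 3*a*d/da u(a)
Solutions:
 u(a) = C1 + C2*erfi(2*sqrt(15)*a/5)


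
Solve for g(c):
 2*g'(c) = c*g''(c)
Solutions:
 g(c) = C1 + C2*c^3


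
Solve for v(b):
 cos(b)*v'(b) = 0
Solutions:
 v(b) = C1


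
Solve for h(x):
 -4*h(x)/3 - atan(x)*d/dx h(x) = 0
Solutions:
 h(x) = C1*exp(-4*Integral(1/atan(x), x)/3)


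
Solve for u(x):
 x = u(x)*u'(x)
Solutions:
 u(x) = -sqrt(C1 + x^2)
 u(x) = sqrt(C1 + x^2)


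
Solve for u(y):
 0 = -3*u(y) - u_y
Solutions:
 u(y) = C1*exp(-3*y)


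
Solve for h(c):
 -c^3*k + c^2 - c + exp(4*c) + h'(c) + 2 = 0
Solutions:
 h(c) = C1 + c^4*k/4 - c^3/3 + c^2/2 - 2*c - exp(4*c)/4


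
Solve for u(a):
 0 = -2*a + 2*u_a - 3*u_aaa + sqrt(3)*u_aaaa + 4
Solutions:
 u(a) = C1 + C2*exp(a*(3^(2/3)/(3 + 2*sqrt(3))^(1/3) + 3^(1/3)*(3 + 2*sqrt(3))^(1/3) + 2*sqrt(3))/6)*sin(3^(1/6)*a*(-3^(2/3)*(3 + 2*sqrt(3))^(1/3) + 3/(3 + 2*sqrt(3))^(1/3))/6) + C3*exp(a*(3^(2/3)/(3 + 2*sqrt(3))^(1/3) + 3^(1/3)*(3 + 2*sqrt(3))^(1/3) + 2*sqrt(3))/6)*cos(3^(1/6)*a*(-3^(2/3)*(3 + 2*sqrt(3))^(1/3) + 3/(3 + 2*sqrt(3))^(1/3))/6) + C4*exp(a*(-3^(1/3)*(3 + 2*sqrt(3))^(1/3) - 3^(2/3)/(3 + 2*sqrt(3))^(1/3) + sqrt(3))/3) + a^2/2 - 2*a


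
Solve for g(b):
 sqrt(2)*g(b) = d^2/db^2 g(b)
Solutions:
 g(b) = C1*exp(-2^(1/4)*b) + C2*exp(2^(1/4)*b)


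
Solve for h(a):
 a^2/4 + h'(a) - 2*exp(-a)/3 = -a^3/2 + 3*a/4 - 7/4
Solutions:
 h(a) = C1 - a^4/8 - a^3/12 + 3*a^2/8 - 7*a/4 - 2*exp(-a)/3


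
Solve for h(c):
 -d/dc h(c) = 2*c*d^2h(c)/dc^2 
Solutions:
 h(c) = C1 + C2*sqrt(c)


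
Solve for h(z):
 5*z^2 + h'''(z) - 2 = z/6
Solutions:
 h(z) = C1 + C2*z + C3*z^2 - z^5/12 + z^4/144 + z^3/3


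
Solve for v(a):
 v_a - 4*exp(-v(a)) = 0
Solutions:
 v(a) = log(C1 + 4*a)


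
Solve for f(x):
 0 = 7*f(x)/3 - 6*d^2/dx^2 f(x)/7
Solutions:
 f(x) = C1*exp(-7*sqrt(2)*x/6) + C2*exp(7*sqrt(2)*x/6)


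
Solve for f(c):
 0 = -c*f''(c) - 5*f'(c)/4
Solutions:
 f(c) = C1 + C2/c^(1/4)


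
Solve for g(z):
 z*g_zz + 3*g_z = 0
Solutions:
 g(z) = C1 + C2/z^2


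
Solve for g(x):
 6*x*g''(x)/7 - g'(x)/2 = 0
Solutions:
 g(x) = C1 + C2*x^(19/12)


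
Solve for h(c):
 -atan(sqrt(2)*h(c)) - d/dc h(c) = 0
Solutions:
 Integral(1/atan(sqrt(2)*_y), (_y, h(c))) = C1 - c


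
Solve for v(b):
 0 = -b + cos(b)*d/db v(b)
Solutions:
 v(b) = C1 + Integral(b/cos(b), b)


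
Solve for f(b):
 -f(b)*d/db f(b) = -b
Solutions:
 f(b) = -sqrt(C1 + b^2)
 f(b) = sqrt(C1 + b^2)


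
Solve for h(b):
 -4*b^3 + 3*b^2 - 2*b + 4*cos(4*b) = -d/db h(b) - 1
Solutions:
 h(b) = C1 + b^4 - b^3 + b^2 - b - sin(4*b)


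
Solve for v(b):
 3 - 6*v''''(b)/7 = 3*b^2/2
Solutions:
 v(b) = C1 + C2*b + C3*b^2 + C4*b^3 - 7*b^6/1440 + 7*b^4/48


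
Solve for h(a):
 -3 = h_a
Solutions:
 h(a) = C1 - 3*a


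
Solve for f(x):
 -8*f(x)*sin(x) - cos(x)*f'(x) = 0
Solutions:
 f(x) = C1*cos(x)^8


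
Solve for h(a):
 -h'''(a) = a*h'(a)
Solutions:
 h(a) = C1 + Integral(C2*airyai(-a) + C3*airybi(-a), a)


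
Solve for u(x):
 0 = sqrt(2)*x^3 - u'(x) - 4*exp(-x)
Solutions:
 u(x) = C1 + sqrt(2)*x^4/4 + 4*exp(-x)


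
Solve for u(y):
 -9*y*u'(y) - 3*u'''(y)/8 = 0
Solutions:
 u(y) = C1 + Integral(C2*airyai(-2*3^(1/3)*y) + C3*airybi(-2*3^(1/3)*y), y)


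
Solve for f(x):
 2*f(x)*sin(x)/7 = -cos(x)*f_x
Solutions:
 f(x) = C1*cos(x)^(2/7)


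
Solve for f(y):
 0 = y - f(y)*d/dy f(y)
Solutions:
 f(y) = -sqrt(C1 + y^2)
 f(y) = sqrt(C1 + y^2)


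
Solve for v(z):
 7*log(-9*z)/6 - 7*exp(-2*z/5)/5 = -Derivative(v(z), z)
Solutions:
 v(z) = C1 - 7*z*log(-z)/6 + 7*z*(1 - 2*log(3))/6 - 7*exp(-2*z/5)/2


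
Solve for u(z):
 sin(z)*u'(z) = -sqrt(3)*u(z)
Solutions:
 u(z) = C1*(cos(z) + 1)^(sqrt(3)/2)/(cos(z) - 1)^(sqrt(3)/2)


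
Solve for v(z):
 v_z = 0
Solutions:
 v(z) = C1


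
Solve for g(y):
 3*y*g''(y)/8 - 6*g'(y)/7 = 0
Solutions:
 g(y) = C1 + C2*y^(23/7)


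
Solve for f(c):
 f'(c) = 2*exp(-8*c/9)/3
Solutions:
 f(c) = C1 - 3*exp(-8*c/9)/4


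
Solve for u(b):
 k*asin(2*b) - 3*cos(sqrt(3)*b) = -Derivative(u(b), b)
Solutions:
 u(b) = C1 - k*(b*asin(2*b) + sqrt(1 - 4*b^2)/2) + sqrt(3)*sin(sqrt(3)*b)


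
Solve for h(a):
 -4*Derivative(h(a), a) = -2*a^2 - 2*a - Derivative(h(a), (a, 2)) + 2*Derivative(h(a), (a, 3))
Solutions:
 h(a) = C1 + a^3/6 + 3*a^2/8 - 5*a/16 + (C2*sin(sqrt(31)*a/4) + C3*cos(sqrt(31)*a/4))*exp(a/4)


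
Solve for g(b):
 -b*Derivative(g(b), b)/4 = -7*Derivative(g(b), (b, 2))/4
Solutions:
 g(b) = C1 + C2*erfi(sqrt(14)*b/14)


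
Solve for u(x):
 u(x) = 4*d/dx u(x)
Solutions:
 u(x) = C1*exp(x/4)


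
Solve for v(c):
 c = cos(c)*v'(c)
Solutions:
 v(c) = C1 + Integral(c/cos(c), c)


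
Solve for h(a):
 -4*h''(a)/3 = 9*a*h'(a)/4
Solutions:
 h(a) = C1 + C2*erf(3*sqrt(6)*a/8)


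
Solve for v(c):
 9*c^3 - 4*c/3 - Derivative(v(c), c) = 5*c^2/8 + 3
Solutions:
 v(c) = C1 + 9*c^4/4 - 5*c^3/24 - 2*c^2/3 - 3*c


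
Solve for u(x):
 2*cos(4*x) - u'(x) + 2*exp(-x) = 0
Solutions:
 u(x) = C1 + sin(4*x)/2 - 2*exp(-x)


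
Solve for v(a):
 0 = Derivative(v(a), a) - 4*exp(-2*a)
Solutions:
 v(a) = C1 - 2*exp(-2*a)


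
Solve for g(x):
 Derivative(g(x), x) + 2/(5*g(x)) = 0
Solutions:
 g(x) = -sqrt(C1 - 20*x)/5
 g(x) = sqrt(C1 - 20*x)/5


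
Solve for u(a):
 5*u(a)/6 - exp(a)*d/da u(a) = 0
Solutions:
 u(a) = C1*exp(-5*exp(-a)/6)


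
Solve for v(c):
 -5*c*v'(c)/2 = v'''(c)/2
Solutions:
 v(c) = C1 + Integral(C2*airyai(-5^(1/3)*c) + C3*airybi(-5^(1/3)*c), c)


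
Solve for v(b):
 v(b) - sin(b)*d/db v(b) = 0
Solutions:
 v(b) = C1*sqrt(cos(b) - 1)/sqrt(cos(b) + 1)


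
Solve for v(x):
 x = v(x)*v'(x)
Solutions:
 v(x) = -sqrt(C1 + x^2)
 v(x) = sqrt(C1 + x^2)


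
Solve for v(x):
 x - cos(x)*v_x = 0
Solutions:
 v(x) = C1 + Integral(x/cos(x), x)


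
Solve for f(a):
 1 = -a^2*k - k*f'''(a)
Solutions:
 f(a) = C1 + C2*a + C3*a^2 - a^5/60 - a^3/(6*k)


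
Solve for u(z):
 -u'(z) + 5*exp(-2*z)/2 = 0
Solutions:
 u(z) = C1 - 5*exp(-2*z)/4


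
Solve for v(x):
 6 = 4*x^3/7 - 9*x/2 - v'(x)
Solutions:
 v(x) = C1 + x^4/7 - 9*x^2/4 - 6*x


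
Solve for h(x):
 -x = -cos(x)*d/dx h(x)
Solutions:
 h(x) = C1 + Integral(x/cos(x), x)


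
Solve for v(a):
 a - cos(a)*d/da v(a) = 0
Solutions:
 v(a) = C1 + Integral(a/cos(a), a)


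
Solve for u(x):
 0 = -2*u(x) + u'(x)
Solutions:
 u(x) = C1*exp(2*x)


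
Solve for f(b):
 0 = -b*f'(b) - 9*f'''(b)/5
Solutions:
 f(b) = C1 + Integral(C2*airyai(-15^(1/3)*b/3) + C3*airybi(-15^(1/3)*b/3), b)


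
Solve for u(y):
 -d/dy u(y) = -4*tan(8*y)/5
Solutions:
 u(y) = C1 - log(cos(8*y))/10


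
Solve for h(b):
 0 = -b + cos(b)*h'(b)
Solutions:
 h(b) = C1 + Integral(b/cos(b), b)


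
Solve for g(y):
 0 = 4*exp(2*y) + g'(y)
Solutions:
 g(y) = C1 - 2*exp(2*y)


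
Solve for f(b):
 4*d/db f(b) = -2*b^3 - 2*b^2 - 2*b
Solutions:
 f(b) = C1 - b^4/8 - b^3/6 - b^2/4


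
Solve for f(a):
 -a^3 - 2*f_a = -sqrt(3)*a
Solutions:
 f(a) = C1 - a^4/8 + sqrt(3)*a^2/4


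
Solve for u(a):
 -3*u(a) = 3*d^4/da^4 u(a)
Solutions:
 u(a) = (C1*sin(sqrt(2)*a/2) + C2*cos(sqrt(2)*a/2))*exp(-sqrt(2)*a/2) + (C3*sin(sqrt(2)*a/2) + C4*cos(sqrt(2)*a/2))*exp(sqrt(2)*a/2)


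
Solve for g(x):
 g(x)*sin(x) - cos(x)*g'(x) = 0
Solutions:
 g(x) = C1/cos(x)


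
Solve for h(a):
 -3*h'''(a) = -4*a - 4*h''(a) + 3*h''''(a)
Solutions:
 h(a) = C1 + C2*a + C3*exp(a*(-3 + sqrt(57))/6) + C4*exp(-a*(3 + sqrt(57))/6) - a^3/6 - 3*a^2/8


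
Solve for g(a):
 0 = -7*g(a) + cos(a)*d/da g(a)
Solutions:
 g(a) = C1*sqrt(sin(a) + 1)*(sin(a)^3 + 3*sin(a)^2 + 3*sin(a) + 1)/(sqrt(sin(a) - 1)*(sin(a)^3 - 3*sin(a)^2 + 3*sin(a) - 1))


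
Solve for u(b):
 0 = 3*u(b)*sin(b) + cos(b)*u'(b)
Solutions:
 u(b) = C1*cos(b)^3


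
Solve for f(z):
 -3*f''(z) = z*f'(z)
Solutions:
 f(z) = C1 + C2*erf(sqrt(6)*z/6)


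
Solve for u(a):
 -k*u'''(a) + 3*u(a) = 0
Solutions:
 u(a) = C1*exp(3^(1/3)*a*(1/k)^(1/3)) + C2*exp(a*(-3^(1/3) + 3^(5/6)*I)*(1/k)^(1/3)/2) + C3*exp(-a*(3^(1/3) + 3^(5/6)*I)*(1/k)^(1/3)/2)


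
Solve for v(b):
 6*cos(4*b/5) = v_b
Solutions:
 v(b) = C1 + 15*sin(4*b/5)/2


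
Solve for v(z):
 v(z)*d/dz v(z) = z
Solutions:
 v(z) = -sqrt(C1 + z^2)
 v(z) = sqrt(C1 + z^2)


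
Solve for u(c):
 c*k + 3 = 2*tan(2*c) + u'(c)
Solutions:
 u(c) = C1 + c^2*k/2 + 3*c + log(cos(2*c))


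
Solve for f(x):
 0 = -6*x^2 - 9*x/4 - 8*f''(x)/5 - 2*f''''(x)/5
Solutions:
 f(x) = C1 + C2*x + C3*sin(2*x) + C4*cos(2*x) - 5*x^4/16 - 15*x^3/64 + 15*x^2/16


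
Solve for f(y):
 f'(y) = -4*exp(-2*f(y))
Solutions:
 f(y) = log(-sqrt(C1 - 8*y))
 f(y) = log(C1 - 8*y)/2


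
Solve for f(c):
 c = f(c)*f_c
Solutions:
 f(c) = -sqrt(C1 + c^2)
 f(c) = sqrt(C1 + c^2)


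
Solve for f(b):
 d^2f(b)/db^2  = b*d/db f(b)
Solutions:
 f(b) = C1 + C2*erfi(sqrt(2)*b/2)


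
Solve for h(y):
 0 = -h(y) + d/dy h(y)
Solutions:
 h(y) = C1*exp(y)


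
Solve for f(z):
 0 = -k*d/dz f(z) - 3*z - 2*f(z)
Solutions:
 f(z) = C1*exp(-2*z/k) + 3*k/4 - 3*z/2


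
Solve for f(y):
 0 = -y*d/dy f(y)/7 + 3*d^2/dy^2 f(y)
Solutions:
 f(y) = C1 + C2*erfi(sqrt(42)*y/42)


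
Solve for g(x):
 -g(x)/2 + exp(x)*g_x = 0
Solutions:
 g(x) = C1*exp(-exp(-x)/2)


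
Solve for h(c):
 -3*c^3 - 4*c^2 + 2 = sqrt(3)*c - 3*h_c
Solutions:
 h(c) = C1 + c^4/4 + 4*c^3/9 + sqrt(3)*c^2/6 - 2*c/3


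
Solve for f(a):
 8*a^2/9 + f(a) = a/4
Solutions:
 f(a) = a*(9 - 32*a)/36


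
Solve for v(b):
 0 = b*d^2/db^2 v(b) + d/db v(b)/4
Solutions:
 v(b) = C1 + C2*b^(3/4)


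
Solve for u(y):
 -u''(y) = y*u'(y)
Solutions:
 u(y) = C1 + C2*erf(sqrt(2)*y/2)


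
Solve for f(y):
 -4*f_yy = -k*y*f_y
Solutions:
 f(y) = Piecewise((-sqrt(2)*sqrt(pi)*C1*erf(sqrt(2)*y*sqrt(-k)/4)/sqrt(-k) - C2, (k > 0) | (k < 0)), (-C1*y - C2, True))


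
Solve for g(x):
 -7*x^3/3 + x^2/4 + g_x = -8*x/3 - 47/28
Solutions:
 g(x) = C1 + 7*x^4/12 - x^3/12 - 4*x^2/3 - 47*x/28


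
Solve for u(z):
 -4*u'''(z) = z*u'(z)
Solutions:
 u(z) = C1 + Integral(C2*airyai(-2^(1/3)*z/2) + C3*airybi(-2^(1/3)*z/2), z)


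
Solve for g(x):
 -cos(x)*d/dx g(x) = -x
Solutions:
 g(x) = C1 + Integral(x/cos(x), x)


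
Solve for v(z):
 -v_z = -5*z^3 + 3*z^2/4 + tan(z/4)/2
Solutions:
 v(z) = C1 + 5*z^4/4 - z^3/4 + 2*log(cos(z/4))


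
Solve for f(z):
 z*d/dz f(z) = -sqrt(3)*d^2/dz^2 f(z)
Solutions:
 f(z) = C1 + C2*erf(sqrt(2)*3^(3/4)*z/6)


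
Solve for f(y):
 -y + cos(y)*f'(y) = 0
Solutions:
 f(y) = C1 + Integral(y/cos(y), y)


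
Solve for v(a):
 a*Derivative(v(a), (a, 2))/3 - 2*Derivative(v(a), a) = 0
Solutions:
 v(a) = C1 + C2*a^7


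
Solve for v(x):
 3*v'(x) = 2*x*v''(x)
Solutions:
 v(x) = C1 + C2*x^(5/2)


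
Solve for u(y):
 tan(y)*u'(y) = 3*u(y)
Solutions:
 u(y) = C1*sin(y)^3


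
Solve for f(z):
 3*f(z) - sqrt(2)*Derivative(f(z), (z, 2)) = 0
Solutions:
 f(z) = C1*exp(-2^(3/4)*sqrt(3)*z/2) + C2*exp(2^(3/4)*sqrt(3)*z/2)


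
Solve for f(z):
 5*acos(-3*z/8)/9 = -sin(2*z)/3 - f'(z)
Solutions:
 f(z) = C1 - 5*z*acos(-3*z/8)/9 - 5*sqrt(64 - 9*z^2)/27 + cos(2*z)/6


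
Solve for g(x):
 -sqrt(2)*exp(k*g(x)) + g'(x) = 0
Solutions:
 g(x) = Piecewise((log(-1/(C1*k + sqrt(2)*k*x))/k, Ne(k, 0)), (nan, True))
 g(x) = Piecewise((C1 + sqrt(2)*x, Eq(k, 0)), (nan, True))


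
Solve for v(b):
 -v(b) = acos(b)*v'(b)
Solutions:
 v(b) = C1*exp(-Integral(1/acos(b), b))


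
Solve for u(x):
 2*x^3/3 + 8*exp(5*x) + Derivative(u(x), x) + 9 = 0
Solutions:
 u(x) = C1 - x^4/6 - 9*x - 8*exp(5*x)/5


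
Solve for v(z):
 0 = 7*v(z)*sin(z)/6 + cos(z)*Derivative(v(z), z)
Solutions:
 v(z) = C1*cos(z)^(7/6)


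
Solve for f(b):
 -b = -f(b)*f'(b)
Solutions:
 f(b) = -sqrt(C1 + b^2)
 f(b) = sqrt(C1 + b^2)


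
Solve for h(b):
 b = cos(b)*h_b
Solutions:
 h(b) = C1 + Integral(b/cos(b), b)


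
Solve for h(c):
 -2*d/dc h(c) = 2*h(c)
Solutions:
 h(c) = C1*exp(-c)


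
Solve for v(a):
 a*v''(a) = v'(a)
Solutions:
 v(a) = C1 + C2*a^2


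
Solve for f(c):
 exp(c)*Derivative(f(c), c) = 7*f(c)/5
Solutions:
 f(c) = C1*exp(-7*exp(-c)/5)


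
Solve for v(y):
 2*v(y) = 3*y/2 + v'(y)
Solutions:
 v(y) = C1*exp(2*y) + 3*y/4 + 3/8


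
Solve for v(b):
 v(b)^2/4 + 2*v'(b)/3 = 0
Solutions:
 v(b) = 8/(C1 + 3*b)


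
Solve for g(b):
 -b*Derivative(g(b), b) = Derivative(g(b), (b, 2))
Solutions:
 g(b) = C1 + C2*erf(sqrt(2)*b/2)


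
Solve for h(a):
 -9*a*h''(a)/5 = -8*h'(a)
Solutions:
 h(a) = C1 + C2*a^(49/9)


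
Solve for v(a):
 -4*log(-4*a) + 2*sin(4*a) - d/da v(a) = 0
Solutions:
 v(a) = C1 - 4*a*log(-a) - 8*a*log(2) + 4*a - cos(4*a)/2


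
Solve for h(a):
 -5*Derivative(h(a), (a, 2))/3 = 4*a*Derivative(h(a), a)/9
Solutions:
 h(a) = C1 + C2*erf(sqrt(30)*a/15)


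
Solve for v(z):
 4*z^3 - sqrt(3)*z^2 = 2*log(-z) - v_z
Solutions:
 v(z) = C1 - z^4 + sqrt(3)*z^3/3 + 2*z*log(-z) - 2*z


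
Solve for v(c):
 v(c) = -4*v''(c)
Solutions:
 v(c) = C1*sin(c/2) + C2*cos(c/2)


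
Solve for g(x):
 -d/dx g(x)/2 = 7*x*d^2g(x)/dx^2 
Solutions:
 g(x) = C1 + C2*x^(13/14)


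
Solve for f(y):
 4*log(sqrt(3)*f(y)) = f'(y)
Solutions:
 -Integral(1/(2*log(_y) + log(3)), (_y, f(y)))/2 = C1 - y


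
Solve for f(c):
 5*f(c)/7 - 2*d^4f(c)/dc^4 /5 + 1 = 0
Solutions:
 f(c) = C1*exp(-14^(3/4)*sqrt(5)*c/14) + C2*exp(14^(3/4)*sqrt(5)*c/14) + C3*sin(14^(3/4)*sqrt(5)*c/14) + C4*cos(14^(3/4)*sqrt(5)*c/14) - 7/5


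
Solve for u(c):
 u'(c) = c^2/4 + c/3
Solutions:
 u(c) = C1 + c^3/12 + c^2/6


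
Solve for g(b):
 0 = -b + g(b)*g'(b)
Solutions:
 g(b) = -sqrt(C1 + b^2)
 g(b) = sqrt(C1 + b^2)


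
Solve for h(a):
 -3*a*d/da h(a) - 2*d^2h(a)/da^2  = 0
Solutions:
 h(a) = C1 + C2*erf(sqrt(3)*a/2)


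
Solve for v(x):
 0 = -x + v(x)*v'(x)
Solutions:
 v(x) = -sqrt(C1 + x^2)
 v(x) = sqrt(C1 + x^2)


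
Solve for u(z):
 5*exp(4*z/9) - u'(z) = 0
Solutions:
 u(z) = C1 + 45*exp(4*z/9)/4


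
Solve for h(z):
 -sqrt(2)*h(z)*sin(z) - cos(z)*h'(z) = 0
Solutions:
 h(z) = C1*cos(z)^(sqrt(2))


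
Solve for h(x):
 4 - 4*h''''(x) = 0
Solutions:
 h(x) = C1 + C2*x + C3*x^2 + C4*x^3 + x^4/24


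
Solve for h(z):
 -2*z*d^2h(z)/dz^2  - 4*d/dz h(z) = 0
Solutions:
 h(z) = C1 + C2/z


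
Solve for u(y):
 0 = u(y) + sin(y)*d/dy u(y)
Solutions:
 u(y) = C1*sqrt(cos(y) + 1)/sqrt(cos(y) - 1)


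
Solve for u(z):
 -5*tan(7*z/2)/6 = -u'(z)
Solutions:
 u(z) = C1 - 5*log(cos(7*z/2))/21


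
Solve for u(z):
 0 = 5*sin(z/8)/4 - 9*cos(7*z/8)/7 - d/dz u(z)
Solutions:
 u(z) = C1 - 72*sin(7*z/8)/49 - 10*cos(z/8)


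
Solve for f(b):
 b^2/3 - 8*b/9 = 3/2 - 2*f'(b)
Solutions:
 f(b) = C1 - b^3/18 + 2*b^2/9 + 3*b/4


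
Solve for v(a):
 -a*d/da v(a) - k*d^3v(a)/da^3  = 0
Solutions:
 v(a) = C1 + Integral(C2*airyai(a*(-1/k)^(1/3)) + C3*airybi(a*(-1/k)^(1/3)), a)


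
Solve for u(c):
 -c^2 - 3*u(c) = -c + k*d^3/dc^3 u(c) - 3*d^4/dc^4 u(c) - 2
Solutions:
 u(c) = C1*exp(c*(k - sqrt(k^2 + 6*12^(1/3)*(-k^2 + sqrt(k^4 + 768))^(1/3) - 48*18^(1/3)/(-k^2 + sqrt(k^4 + 768))^(1/3)) - sqrt(2)*sqrt(-k^3/sqrt(k^2 + 6*12^(1/3)*(-k^2 + sqrt(k^4 + 768))^(1/3) - 48*18^(1/3)/(-k^2 + sqrt(k^4 + 768))^(1/3)) + k^2 - 3*12^(1/3)*(-k^2 + sqrt(k^4 + 768))^(1/3) + 24*18^(1/3)/(-k^2 + sqrt(k^4 + 768))^(1/3)))/12) + C2*exp(c*(k - sqrt(k^2 + 6*12^(1/3)*(-k^2 + sqrt(k^4 + 768))^(1/3) - 48*18^(1/3)/(-k^2 + sqrt(k^4 + 768))^(1/3)) + sqrt(2)*sqrt(-k^3/sqrt(k^2 + 6*12^(1/3)*(-k^2 + sqrt(k^4 + 768))^(1/3) - 48*18^(1/3)/(-k^2 + sqrt(k^4 + 768))^(1/3)) + k^2 - 3*12^(1/3)*(-k^2 + sqrt(k^4 + 768))^(1/3) + 24*18^(1/3)/(-k^2 + sqrt(k^4 + 768))^(1/3)))/12) + C3*exp(c*(k + sqrt(k^2 + 6*12^(1/3)*(-k^2 + sqrt(k^4 + 768))^(1/3) - 48*18^(1/3)/(-k^2 + sqrt(k^4 + 768))^(1/3)) - sqrt(2)*sqrt(k^3/sqrt(k^2 + 6*12^(1/3)*(-k^2 + sqrt(k^4 + 768))^(1/3) - 48*18^(1/3)/(-k^2 + sqrt(k^4 + 768))^(1/3)) + k^2 - 3*12^(1/3)*(-k^2 + sqrt(k^4 + 768))^(1/3) + 24*18^(1/3)/(-k^2 + sqrt(k^4 + 768))^(1/3)))/12) + C4*exp(c*(k + sqrt(k^2 + 6*12^(1/3)*(-k^2 + sqrt(k^4 + 768))^(1/3) - 48*18^(1/3)/(-k^2 + sqrt(k^4 + 768))^(1/3)) + sqrt(2)*sqrt(k^3/sqrt(k^2 + 6*12^(1/3)*(-k^2 + sqrt(k^4 + 768))^(1/3) - 48*18^(1/3)/(-k^2 + sqrt(k^4 + 768))^(1/3)) + k^2 - 3*12^(1/3)*(-k^2 + sqrt(k^4 + 768))^(1/3) + 24*18^(1/3)/(-k^2 + sqrt(k^4 + 768))^(1/3)))/12) - c^2/3 + c/3 + 2/3


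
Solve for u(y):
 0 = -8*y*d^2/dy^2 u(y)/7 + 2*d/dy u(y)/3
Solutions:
 u(y) = C1 + C2*y^(19/12)


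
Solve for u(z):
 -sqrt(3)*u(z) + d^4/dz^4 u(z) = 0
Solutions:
 u(z) = C1*exp(-3^(1/8)*z) + C2*exp(3^(1/8)*z) + C3*sin(3^(1/8)*z) + C4*cos(3^(1/8)*z)


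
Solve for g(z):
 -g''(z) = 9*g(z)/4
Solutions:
 g(z) = C1*sin(3*z/2) + C2*cos(3*z/2)


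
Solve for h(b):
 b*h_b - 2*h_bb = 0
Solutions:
 h(b) = C1 + C2*erfi(b/2)


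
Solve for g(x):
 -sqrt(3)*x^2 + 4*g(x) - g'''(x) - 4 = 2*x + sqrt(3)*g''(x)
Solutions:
 g(x) = C1*exp(-x*((-sqrt(3)/9 + sqrt(-3 + (-18 + sqrt(3))^2)/9 + 2)^(-1/3) + 2*sqrt(3) + 3*(-sqrt(3)/9 + sqrt(-3 + (-18 + sqrt(3))^2)/9 + 2)^(1/3))/6)*sin(sqrt(3)*x*(-3*(-sqrt(3)/9 + sqrt(3)*sqrt(-4 + 27*(-4 + 2*sqrt(3)/9)^2)/18 + 2)^(1/3) + (-sqrt(3)/9 + sqrt(3)*sqrt(-4 + 27*(-4 + 2*sqrt(3)/9)^2)/18 + 2)^(-1/3))/6) + C2*exp(-x*((-sqrt(3)/9 + sqrt(-3 + (-18 + sqrt(3))^2)/9 + 2)^(-1/3) + 2*sqrt(3) + 3*(-sqrt(3)/9 + sqrt(-3 + (-18 + sqrt(3))^2)/9 + 2)^(1/3))/6)*cos(sqrt(3)*x*(-3*(-sqrt(3)/9 + sqrt(3)*sqrt(-4 + 27*(-4 + 2*sqrt(3)/9)^2)/18 + 2)^(1/3) + (-sqrt(3)/9 + sqrt(3)*sqrt(-4 + 27*(-4 + 2*sqrt(3)/9)^2)/18 + 2)^(-1/3))/6) + C3*exp(x*(-sqrt(3)/3 + 1/(3*(-sqrt(3)/9 + sqrt(-3 + (-18 + sqrt(3))^2)/9 + 2)^(1/3)) + (-sqrt(3)/9 + sqrt(-3 + (-18 + sqrt(3))^2)/9 + 2)^(1/3))) + sqrt(3)*x^2/4 + x/2 + 11/8


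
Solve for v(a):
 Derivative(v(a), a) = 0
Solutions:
 v(a) = C1


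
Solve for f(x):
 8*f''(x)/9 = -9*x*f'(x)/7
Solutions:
 f(x) = C1 + C2*erf(9*sqrt(7)*x/28)


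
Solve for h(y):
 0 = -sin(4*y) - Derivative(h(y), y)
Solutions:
 h(y) = C1 + cos(4*y)/4


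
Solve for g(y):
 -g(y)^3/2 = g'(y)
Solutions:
 g(y) = -sqrt(-1/(C1 - y))
 g(y) = sqrt(-1/(C1 - y))


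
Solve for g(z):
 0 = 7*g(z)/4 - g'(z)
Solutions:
 g(z) = C1*exp(7*z/4)


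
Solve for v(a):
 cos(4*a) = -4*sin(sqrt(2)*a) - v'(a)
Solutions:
 v(a) = C1 - sin(4*a)/4 + 2*sqrt(2)*cos(sqrt(2)*a)


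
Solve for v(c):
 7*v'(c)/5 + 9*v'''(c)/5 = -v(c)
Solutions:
 v(c) = C1*exp(c*(-14*18^(1/3)/(135 + sqrt(22341))^(1/3) + 12^(1/3)*(135 + sqrt(22341))^(1/3))/36)*sin(2^(1/3)*3^(1/6)*c*(42/(135 + sqrt(22341))^(1/3) + 2^(1/3)*3^(2/3)*(135 + sqrt(22341))^(1/3))/36) + C2*exp(c*(-14*18^(1/3)/(135 + sqrt(22341))^(1/3) + 12^(1/3)*(135 + sqrt(22341))^(1/3))/36)*cos(2^(1/3)*3^(1/6)*c*(42/(135 + sqrt(22341))^(1/3) + 2^(1/3)*3^(2/3)*(135 + sqrt(22341))^(1/3))/36) + C3*exp(-c*(-14*18^(1/3)/(135 + sqrt(22341))^(1/3) + 12^(1/3)*(135 + sqrt(22341))^(1/3))/18)


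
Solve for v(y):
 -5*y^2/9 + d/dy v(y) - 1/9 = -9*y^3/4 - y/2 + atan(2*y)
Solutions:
 v(y) = C1 - 9*y^4/16 + 5*y^3/27 - y^2/4 + y*atan(2*y) + y/9 - log(4*y^2 + 1)/4


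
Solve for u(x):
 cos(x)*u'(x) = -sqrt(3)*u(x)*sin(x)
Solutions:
 u(x) = C1*cos(x)^(sqrt(3))


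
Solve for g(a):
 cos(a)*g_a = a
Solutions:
 g(a) = C1 + Integral(a/cos(a), a)


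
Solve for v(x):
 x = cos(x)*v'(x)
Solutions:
 v(x) = C1 + Integral(x/cos(x), x)


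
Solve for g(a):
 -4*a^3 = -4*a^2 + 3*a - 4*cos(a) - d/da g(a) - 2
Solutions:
 g(a) = C1 + a^4 - 4*a^3/3 + 3*a^2/2 - 2*a - 4*sin(a)


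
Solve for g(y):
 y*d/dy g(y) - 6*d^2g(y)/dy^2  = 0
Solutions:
 g(y) = C1 + C2*erfi(sqrt(3)*y/6)


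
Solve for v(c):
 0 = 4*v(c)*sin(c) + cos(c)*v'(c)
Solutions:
 v(c) = C1*cos(c)^4


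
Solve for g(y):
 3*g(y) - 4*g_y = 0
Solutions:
 g(y) = C1*exp(3*y/4)


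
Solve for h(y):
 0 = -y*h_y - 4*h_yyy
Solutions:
 h(y) = C1 + Integral(C2*airyai(-2^(1/3)*y/2) + C3*airybi(-2^(1/3)*y/2), y)


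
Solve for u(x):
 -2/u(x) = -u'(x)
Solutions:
 u(x) = -sqrt(C1 + 4*x)
 u(x) = sqrt(C1 + 4*x)


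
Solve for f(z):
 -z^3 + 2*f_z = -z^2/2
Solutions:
 f(z) = C1 + z^4/8 - z^3/12


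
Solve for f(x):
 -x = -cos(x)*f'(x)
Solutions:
 f(x) = C1 + Integral(x/cos(x), x)


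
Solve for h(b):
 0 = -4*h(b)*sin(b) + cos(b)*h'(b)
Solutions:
 h(b) = C1/cos(b)^4


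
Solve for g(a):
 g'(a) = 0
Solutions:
 g(a) = C1


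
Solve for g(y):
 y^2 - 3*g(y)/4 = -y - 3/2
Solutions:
 g(y) = 4*y^2/3 + 4*y/3 + 2


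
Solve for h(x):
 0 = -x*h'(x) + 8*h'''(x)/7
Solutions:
 h(x) = C1 + Integral(C2*airyai(7^(1/3)*x/2) + C3*airybi(7^(1/3)*x/2), x)


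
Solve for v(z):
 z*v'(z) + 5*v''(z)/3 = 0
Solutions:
 v(z) = C1 + C2*erf(sqrt(30)*z/10)


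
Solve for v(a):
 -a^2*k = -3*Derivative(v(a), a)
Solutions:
 v(a) = C1 + a^3*k/9


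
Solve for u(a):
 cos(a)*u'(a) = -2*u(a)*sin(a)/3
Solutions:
 u(a) = C1*cos(a)^(2/3)


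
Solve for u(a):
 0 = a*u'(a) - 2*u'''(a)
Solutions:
 u(a) = C1 + Integral(C2*airyai(2^(2/3)*a/2) + C3*airybi(2^(2/3)*a/2), a)


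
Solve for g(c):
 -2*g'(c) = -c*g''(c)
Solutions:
 g(c) = C1 + C2*c^3


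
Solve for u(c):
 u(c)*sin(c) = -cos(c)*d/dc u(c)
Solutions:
 u(c) = C1*cos(c)


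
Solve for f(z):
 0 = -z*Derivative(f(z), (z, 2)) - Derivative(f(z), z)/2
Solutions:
 f(z) = C1 + C2*sqrt(z)


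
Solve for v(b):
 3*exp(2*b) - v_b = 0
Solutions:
 v(b) = C1 + 3*exp(2*b)/2


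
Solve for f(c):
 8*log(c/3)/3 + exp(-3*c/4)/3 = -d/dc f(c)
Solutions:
 f(c) = C1 - 8*c*log(c)/3 + 8*c*(1 + log(3))/3 + 4*exp(-3*c/4)/9


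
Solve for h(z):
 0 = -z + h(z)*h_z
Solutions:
 h(z) = -sqrt(C1 + z^2)
 h(z) = sqrt(C1 + z^2)


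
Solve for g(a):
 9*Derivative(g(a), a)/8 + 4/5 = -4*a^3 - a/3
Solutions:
 g(a) = C1 - 8*a^4/9 - 4*a^2/27 - 32*a/45


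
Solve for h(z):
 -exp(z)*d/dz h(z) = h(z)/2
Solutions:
 h(z) = C1*exp(exp(-z)/2)


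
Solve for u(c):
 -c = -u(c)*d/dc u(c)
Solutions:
 u(c) = -sqrt(C1 + c^2)
 u(c) = sqrt(C1 + c^2)


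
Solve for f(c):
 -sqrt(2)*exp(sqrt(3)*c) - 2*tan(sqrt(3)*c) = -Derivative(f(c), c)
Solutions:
 f(c) = C1 + sqrt(6)*exp(sqrt(3)*c)/3 - 2*sqrt(3)*log(cos(sqrt(3)*c))/3


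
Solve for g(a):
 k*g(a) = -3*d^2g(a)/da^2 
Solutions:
 g(a) = C1*exp(-sqrt(3)*a*sqrt(-k)/3) + C2*exp(sqrt(3)*a*sqrt(-k)/3)


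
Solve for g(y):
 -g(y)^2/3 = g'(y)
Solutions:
 g(y) = 3/(C1 + y)


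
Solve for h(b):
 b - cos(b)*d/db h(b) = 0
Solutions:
 h(b) = C1 + Integral(b/cos(b), b)


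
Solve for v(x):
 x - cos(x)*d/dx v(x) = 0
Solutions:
 v(x) = C1 + Integral(x/cos(x), x)


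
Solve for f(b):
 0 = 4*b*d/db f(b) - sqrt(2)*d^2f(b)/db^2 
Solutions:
 f(b) = C1 + C2*erfi(2^(1/4)*b)


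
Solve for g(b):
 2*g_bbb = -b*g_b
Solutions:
 g(b) = C1 + Integral(C2*airyai(-2^(2/3)*b/2) + C3*airybi(-2^(2/3)*b/2), b)


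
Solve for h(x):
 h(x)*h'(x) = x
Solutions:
 h(x) = -sqrt(C1 + x^2)
 h(x) = sqrt(C1 + x^2)


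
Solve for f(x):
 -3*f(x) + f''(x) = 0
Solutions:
 f(x) = C1*exp(-sqrt(3)*x) + C2*exp(sqrt(3)*x)


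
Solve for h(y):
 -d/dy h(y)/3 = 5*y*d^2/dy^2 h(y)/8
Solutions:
 h(y) = C1 + C2*y^(7/15)


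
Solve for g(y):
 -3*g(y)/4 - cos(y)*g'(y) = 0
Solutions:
 g(y) = C1*(sin(y) - 1)^(3/8)/(sin(y) + 1)^(3/8)


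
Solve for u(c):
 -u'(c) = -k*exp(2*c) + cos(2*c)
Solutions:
 u(c) = C1 + k*exp(2*c)/2 - sin(2*c)/2


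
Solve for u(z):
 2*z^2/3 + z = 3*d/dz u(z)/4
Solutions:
 u(z) = C1 + 8*z^3/27 + 2*z^2/3


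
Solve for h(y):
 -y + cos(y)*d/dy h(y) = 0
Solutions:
 h(y) = C1 + Integral(y/cos(y), y)


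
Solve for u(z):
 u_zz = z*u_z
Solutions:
 u(z) = C1 + C2*erfi(sqrt(2)*z/2)


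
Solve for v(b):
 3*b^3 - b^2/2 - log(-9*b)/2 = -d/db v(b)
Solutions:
 v(b) = C1 - 3*b^4/4 + b^3/6 + b*log(-b)/2 + b*(-1/2 + log(3))


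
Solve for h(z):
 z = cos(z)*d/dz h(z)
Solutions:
 h(z) = C1 + Integral(z/cos(z), z)


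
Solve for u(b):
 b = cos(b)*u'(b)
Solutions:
 u(b) = C1 + Integral(b/cos(b), b)


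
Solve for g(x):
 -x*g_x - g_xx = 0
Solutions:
 g(x) = C1 + C2*erf(sqrt(2)*x/2)


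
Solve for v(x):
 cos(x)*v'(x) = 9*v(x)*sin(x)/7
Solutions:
 v(x) = C1/cos(x)^(9/7)


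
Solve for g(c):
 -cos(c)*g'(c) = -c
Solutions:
 g(c) = C1 + Integral(c/cos(c), c)


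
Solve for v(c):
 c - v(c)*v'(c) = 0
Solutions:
 v(c) = -sqrt(C1 + c^2)
 v(c) = sqrt(C1 + c^2)


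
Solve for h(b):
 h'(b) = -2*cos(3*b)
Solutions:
 h(b) = C1 - 2*sin(3*b)/3


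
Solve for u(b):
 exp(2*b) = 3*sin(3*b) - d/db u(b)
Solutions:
 u(b) = C1 - exp(2*b)/2 - cos(3*b)


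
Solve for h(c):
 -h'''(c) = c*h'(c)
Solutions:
 h(c) = C1 + Integral(C2*airyai(-c) + C3*airybi(-c), c)


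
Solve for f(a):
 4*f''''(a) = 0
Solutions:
 f(a) = C1 + C2*a + C3*a^2 + C4*a^3


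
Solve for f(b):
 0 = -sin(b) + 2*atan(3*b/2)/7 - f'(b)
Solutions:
 f(b) = C1 + 2*b*atan(3*b/2)/7 - 2*log(9*b^2 + 4)/21 + cos(b)


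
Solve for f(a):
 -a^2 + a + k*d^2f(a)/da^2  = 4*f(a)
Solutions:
 f(a) = C1*exp(-2*a*sqrt(1/k)) + C2*exp(2*a*sqrt(1/k)) - a^2/4 + a/4 - k/8


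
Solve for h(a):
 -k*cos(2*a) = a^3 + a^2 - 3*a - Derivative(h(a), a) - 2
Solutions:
 h(a) = C1 + a^4/4 + a^3/3 - 3*a^2/2 - 2*a + k*sin(2*a)/2


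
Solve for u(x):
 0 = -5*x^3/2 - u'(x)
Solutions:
 u(x) = C1 - 5*x^4/8


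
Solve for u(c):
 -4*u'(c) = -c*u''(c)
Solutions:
 u(c) = C1 + C2*c^5


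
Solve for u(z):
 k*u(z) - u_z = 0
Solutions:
 u(z) = C1*exp(k*z)


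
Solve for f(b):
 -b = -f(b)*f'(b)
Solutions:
 f(b) = -sqrt(C1 + b^2)
 f(b) = sqrt(C1 + b^2)


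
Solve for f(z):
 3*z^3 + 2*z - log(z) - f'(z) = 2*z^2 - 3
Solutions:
 f(z) = C1 + 3*z^4/4 - 2*z^3/3 + z^2 - z*log(z) + 4*z


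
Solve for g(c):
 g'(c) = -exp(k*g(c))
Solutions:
 g(c) = Piecewise((log(1/(C1*k + c*k))/k, Ne(k, 0)), (nan, True))
 g(c) = Piecewise((C1 - c, Eq(k, 0)), (nan, True))


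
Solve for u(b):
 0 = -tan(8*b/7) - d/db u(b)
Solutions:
 u(b) = C1 + 7*log(cos(8*b/7))/8


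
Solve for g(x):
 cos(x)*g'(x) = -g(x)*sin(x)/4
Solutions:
 g(x) = C1*cos(x)^(1/4)


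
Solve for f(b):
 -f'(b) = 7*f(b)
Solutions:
 f(b) = C1*exp(-7*b)


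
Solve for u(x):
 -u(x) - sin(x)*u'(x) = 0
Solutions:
 u(x) = C1*sqrt(cos(x) + 1)/sqrt(cos(x) - 1)


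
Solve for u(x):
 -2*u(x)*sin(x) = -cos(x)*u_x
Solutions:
 u(x) = C1/cos(x)^2


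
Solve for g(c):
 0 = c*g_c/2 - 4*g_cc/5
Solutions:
 g(c) = C1 + C2*erfi(sqrt(5)*c/4)


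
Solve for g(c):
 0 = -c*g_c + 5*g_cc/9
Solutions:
 g(c) = C1 + C2*erfi(3*sqrt(10)*c/10)


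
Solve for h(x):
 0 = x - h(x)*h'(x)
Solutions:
 h(x) = -sqrt(C1 + x^2)
 h(x) = sqrt(C1 + x^2)


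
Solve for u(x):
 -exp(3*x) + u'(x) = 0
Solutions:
 u(x) = C1 + exp(3*x)/3


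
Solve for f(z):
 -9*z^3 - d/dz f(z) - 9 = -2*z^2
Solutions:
 f(z) = C1 - 9*z^4/4 + 2*z^3/3 - 9*z


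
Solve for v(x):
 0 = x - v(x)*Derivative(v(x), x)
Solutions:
 v(x) = -sqrt(C1 + x^2)
 v(x) = sqrt(C1 + x^2)


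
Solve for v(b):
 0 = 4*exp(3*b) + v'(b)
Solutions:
 v(b) = C1 - 4*exp(3*b)/3


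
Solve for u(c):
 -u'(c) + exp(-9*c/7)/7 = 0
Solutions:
 u(c) = C1 - exp(-9*c/7)/9


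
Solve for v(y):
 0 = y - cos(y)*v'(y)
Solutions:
 v(y) = C1 + Integral(y/cos(y), y)


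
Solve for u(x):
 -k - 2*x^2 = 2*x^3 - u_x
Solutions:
 u(x) = C1 + k*x + x^4/2 + 2*x^3/3


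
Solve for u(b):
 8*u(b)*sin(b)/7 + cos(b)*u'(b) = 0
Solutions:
 u(b) = C1*cos(b)^(8/7)


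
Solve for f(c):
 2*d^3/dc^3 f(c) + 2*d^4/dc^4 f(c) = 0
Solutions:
 f(c) = C1 + C2*c + C3*c^2 + C4*exp(-c)


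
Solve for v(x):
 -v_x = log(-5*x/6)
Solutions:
 v(x) = C1 - x*log(-x) + x*(-log(5) + 1 + log(6))


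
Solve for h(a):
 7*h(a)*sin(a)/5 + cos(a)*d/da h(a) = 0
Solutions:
 h(a) = C1*cos(a)^(7/5)


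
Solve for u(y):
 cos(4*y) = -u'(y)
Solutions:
 u(y) = C1 - sin(4*y)/4


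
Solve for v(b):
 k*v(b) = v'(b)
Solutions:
 v(b) = C1*exp(b*k)


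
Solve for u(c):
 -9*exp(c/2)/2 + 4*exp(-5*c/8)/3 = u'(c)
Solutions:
 u(c) = C1 - 9*exp(c/2) - 32*exp(-5*c/8)/15


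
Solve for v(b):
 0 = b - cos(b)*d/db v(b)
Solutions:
 v(b) = C1 + Integral(b/cos(b), b)


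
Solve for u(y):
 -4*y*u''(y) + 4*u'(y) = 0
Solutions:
 u(y) = C1 + C2*y^2


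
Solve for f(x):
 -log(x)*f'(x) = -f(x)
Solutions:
 f(x) = C1*exp(li(x))


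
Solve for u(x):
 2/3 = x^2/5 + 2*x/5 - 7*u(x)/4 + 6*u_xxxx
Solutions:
 u(x) = C1*exp(-378^(1/4)*x/6) + C2*exp(378^(1/4)*x/6) + C3*sin(378^(1/4)*x/6) + C4*cos(378^(1/4)*x/6) + 4*x^2/35 + 8*x/35 - 8/21


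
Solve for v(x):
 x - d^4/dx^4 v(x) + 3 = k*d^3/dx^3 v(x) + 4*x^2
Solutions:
 v(x) = C1 + C2*x + C3*x^2 + C4*exp(-k*x) - x^5/(15*k) + x^4*(1 + 8/k)/(24*k) + x^3*(3 - 1/k - 8/k^2)/(6*k)


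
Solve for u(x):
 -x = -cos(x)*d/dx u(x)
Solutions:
 u(x) = C1 + Integral(x/cos(x), x)
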